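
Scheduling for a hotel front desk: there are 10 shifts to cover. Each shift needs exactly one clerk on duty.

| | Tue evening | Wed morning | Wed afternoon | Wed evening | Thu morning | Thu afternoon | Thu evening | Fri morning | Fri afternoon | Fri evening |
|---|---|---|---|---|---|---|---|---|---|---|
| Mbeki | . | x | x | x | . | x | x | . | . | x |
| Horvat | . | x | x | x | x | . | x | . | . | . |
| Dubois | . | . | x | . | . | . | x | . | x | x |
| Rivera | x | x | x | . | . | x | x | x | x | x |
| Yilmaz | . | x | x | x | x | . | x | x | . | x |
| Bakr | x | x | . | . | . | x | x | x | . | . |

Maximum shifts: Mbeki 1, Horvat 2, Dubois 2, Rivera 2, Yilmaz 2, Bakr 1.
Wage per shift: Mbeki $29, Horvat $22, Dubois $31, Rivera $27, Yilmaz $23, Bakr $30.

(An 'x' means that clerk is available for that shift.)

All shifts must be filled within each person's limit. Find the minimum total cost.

Picking the cheapest available clerk for each shift independently would cost $237, but that ignores the shift limits.
An optimal schedule: Tue evening→Rivera, Wed morning→Horvat, Wed afternoon→Yilmaz, Wed evening→Mbeki, Thu morning→Horvat, Thu afternoon→Rivera, Thu evening→Bakr, Fri morning→Yilmaz, Fri afternoon→Dubois, Fri evening→Dubois.
Total: 27 + 22 + 23 + 29 + 22 + 27 + 30 + 23 + 31 + 31 = $265.

$265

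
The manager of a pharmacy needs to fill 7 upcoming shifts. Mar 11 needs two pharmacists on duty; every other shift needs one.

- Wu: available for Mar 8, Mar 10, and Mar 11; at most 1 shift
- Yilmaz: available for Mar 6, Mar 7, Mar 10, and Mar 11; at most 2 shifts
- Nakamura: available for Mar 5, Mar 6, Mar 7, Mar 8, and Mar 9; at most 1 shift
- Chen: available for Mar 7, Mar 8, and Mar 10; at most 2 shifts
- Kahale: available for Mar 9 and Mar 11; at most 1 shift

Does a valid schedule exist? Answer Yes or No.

No

Total capacity is 1+2+1+2+1 = 7 but 8 worker-slots are needed — infeasible.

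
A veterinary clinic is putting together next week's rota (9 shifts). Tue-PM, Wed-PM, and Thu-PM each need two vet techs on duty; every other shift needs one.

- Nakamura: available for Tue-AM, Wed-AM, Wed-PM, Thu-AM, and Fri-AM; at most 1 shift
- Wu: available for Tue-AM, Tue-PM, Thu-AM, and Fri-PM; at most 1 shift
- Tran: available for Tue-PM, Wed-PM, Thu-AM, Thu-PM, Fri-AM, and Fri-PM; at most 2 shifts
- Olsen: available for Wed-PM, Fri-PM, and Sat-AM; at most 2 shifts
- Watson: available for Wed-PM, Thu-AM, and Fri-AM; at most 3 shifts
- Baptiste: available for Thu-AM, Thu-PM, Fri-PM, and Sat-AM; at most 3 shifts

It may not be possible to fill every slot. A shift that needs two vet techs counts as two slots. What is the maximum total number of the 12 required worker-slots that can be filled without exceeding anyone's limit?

Total capacity across all vet techs is 1+1+2+2+3+3 = 12, and 12 slots are needed, so at most 12 can be filled.
Shifts {Tue-AM, Tue-PM, Wed-AM} need 4 slots but only Nakamura, Wu, and Tran are available for them, supplying at most 3 — so at least 1 slot must go unfilled.
An assignment achieving 11: Tue-AM→Wu, Tue-PM→Tran, Wed-AM→Nakamura, Wed-PM→Olsen+Watson, Thu-AM→Watson, Thu-PM→Tran+Baptiste, Fri-AM→Watson, Fri-PM→Baptiste, Sat-AM→Olsen.
Loads: Nakamura 1/1, Wu 1/1, Tran 2/2, Olsen 2/2, Watson 3/3, Baptiste 2/3.

11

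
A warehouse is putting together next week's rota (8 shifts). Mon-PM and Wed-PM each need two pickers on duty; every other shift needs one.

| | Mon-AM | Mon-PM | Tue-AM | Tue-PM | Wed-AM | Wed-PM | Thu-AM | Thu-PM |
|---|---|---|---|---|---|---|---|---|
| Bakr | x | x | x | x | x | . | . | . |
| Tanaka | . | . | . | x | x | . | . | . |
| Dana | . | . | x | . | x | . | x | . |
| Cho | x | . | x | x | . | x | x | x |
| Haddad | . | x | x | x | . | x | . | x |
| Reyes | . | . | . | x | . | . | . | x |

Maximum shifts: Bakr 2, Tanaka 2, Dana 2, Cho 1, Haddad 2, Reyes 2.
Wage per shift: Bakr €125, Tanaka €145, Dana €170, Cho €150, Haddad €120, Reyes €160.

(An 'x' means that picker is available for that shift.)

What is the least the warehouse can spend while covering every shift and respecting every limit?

€1430

Mon-PM can only be covered by Bakr and Haddad, so that assignment is forced.
Wed-PM can only be covered by Cho and Haddad, so that assignment is forced.
Picking the cheapest available picker for each shift independently would cost €1275, but that ignores the shift limits.
An optimal schedule: Mon-AM→Bakr, Mon-PM→Bakr+Haddad, Tue-AM→Dana, Tue-PM→Tanaka, Wed-AM→Tanaka, Wed-PM→Cho+Haddad, Thu-AM→Dana, Thu-PM→Reyes.
Total: 125 + 125 + 120 + 170 + 145 + 145 + 150 + 120 + 170 + 160 = €1430.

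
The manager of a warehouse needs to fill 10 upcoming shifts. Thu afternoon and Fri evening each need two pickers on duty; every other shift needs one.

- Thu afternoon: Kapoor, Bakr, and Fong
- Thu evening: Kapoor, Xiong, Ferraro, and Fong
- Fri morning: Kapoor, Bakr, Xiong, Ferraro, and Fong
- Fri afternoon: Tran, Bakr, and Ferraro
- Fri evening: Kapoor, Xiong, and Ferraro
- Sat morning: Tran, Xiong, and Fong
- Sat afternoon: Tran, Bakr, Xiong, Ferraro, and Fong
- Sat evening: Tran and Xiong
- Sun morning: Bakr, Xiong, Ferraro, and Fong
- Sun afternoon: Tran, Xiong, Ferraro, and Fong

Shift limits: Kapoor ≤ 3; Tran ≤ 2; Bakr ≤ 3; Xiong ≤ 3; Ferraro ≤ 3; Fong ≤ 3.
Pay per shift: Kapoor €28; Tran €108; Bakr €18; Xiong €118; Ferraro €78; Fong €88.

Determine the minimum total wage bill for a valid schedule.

€656

Picking the cheapest available picker for each shift independently would cost €526, but that ignores the shift limits.
An optimal schedule: Thu afternoon→Bakr+Kapoor, Thu evening→Kapoor, Fri morning→Ferraro, Fri afternoon→Bakr, Fri evening→Kapoor+Ferraro, Sat morning→Fong, Sat afternoon→Fong, Sat evening→Tran, Sun morning→Bakr, Sun afternoon→Ferraro.
Total: 18 + 28 + 28 + 78 + 18 + 28 + 78 + 88 + 88 + 108 + 18 + 78 = €656.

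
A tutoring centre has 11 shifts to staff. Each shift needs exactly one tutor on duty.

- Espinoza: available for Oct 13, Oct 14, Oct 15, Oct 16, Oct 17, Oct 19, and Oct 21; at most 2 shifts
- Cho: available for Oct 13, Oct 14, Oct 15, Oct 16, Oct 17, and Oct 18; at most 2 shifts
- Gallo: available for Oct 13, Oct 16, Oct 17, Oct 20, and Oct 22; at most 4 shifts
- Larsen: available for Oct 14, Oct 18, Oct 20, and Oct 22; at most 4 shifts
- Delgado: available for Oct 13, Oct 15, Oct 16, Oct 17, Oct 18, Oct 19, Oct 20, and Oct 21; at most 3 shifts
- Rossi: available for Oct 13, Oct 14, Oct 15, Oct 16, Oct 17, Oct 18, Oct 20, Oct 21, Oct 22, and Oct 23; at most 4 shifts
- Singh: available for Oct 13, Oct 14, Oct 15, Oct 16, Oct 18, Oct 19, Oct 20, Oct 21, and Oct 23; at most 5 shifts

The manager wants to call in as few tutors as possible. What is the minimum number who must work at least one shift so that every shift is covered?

11 slots to fill and no one can take more than 5, so at least ⌈11/5⌉ = 3 tutors are needed.
Espinoza, Gallo, and Singh alone can cover everything: Oct 13→Gallo, Oct 14→Espinoza, Oct 15→Espinoza, Oct 16→Singh, Oct 17→Gallo, Oct 18→Singh, Oct 19→Singh, Oct 20→Gallo, Oct 21→Singh, Oct 22→Gallo, Oct 23→Singh.

3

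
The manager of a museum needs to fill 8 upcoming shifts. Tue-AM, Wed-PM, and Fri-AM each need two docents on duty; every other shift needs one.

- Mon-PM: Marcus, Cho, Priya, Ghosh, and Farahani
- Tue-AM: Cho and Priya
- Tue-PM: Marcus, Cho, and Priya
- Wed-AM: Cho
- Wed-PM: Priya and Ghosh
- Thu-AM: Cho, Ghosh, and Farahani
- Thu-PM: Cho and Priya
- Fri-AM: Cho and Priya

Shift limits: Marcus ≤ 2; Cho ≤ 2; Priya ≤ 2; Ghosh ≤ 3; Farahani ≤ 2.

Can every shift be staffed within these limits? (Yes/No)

Total capacity is 11 and 11 slots are needed, so capacity alone doesn't rule it out.
Shifts {Tue-AM, Wed-AM, Fri-AM} need 5 worker-slots in total, but the docents available for any of those shifts (Cho and Priya) can supply at most 4 among them. So no valid schedule exists.

No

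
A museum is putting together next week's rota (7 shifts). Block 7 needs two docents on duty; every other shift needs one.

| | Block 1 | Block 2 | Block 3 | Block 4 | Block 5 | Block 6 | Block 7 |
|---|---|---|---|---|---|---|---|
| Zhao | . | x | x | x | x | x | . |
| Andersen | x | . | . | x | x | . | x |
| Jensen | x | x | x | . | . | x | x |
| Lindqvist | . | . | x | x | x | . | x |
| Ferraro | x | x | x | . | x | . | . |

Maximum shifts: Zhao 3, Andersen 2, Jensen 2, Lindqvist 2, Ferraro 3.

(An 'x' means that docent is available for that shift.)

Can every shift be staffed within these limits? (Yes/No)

One valid schedule: Block 1→Andersen, Block 2→Zhao, Block 3→Jensen, Block 4→Zhao, Block 5→Lindqvist, Block 6→Zhao, Block 7→Andersen+Jensen.
Loads: Zhao 3/3, Andersen 2/2, Jensen 2/2, Lindqvist 1/2, Ferraro 0/3 — all within limits.

Yes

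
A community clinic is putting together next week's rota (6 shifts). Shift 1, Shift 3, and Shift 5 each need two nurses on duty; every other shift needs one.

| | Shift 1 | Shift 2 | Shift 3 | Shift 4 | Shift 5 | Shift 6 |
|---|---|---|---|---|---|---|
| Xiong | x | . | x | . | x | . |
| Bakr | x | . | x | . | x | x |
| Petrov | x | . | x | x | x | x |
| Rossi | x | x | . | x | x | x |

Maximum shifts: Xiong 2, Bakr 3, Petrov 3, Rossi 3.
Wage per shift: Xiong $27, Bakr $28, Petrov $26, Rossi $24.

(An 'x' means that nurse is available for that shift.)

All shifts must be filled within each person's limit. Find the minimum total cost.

Shift 2 can only be covered by Rossi, so that assignment is forced.
Picking the cheapest available nurse for each shift independently would cost $225, but that ignores the shift limits.
An optimal schedule: Shift 1→Petrov+Xiong, Shift 2→Rossi, Shift 3→Petrov+Xiong, Shift 4→Rossi, Shift 5→Petrov+Bakr, Shift 6→Rossi.
Total: 26 + 27 + 24 + 26 + 27 + 24 + 26 + 28 + 24 = $232.

$232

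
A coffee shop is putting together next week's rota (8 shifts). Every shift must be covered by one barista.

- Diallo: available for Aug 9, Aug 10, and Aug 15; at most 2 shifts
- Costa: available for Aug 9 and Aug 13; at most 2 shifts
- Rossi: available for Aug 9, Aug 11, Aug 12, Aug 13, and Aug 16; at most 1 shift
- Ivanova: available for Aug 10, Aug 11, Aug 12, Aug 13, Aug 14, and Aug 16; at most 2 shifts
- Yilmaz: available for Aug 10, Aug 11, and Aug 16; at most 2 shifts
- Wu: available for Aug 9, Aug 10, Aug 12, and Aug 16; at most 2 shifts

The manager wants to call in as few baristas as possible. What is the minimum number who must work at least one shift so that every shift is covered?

4

8 slots to fill and no one can take more than 2, so at least ⌈8/2⌉ = 4 baristas are needed.
Diallo, Costa, Ivanova, and Yilmaz alone can cover everything: Aug 9→Costa, Aug 10→Diallo, Aug 11→Yilmaz, Aug 12→Ivanova, Aug 13→Costa, Aug 14→Ivanova, Aug 15→Diallo, Aug 16→Yilmaz.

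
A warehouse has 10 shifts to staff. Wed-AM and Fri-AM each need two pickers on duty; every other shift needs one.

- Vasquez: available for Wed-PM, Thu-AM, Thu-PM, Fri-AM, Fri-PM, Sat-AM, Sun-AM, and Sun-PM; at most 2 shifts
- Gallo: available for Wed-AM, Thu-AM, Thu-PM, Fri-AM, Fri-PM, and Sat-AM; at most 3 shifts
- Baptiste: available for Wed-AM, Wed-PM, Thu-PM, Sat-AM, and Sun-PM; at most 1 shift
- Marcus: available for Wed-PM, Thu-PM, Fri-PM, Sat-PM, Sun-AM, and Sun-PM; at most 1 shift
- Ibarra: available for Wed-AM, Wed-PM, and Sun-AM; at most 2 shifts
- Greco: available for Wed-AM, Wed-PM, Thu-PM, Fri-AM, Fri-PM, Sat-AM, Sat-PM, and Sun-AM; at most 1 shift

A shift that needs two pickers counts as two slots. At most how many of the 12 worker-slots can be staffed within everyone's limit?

Total capacity across all pickers is 2+3+1+1+2+1 = 10, and 12 slots are needed, so at most 10 can be filled.
An assignment achieving 10: Wed-AM→Gallo+Ibarra, Thu-AM→Vasquez, Fri-AM→Vasquez+Gallo, Fri-PM→Gallo, Sat-AM→Greco, Sat-PM→Marcus, Sun-AM→Ibarra, Sun-PM→Baptiste.
Loads: Vasquez 2/2, Gallo 3/3, Baptiste 1/1, Marcus 1/1, Ibarra 2/2, Greco 1/1.

10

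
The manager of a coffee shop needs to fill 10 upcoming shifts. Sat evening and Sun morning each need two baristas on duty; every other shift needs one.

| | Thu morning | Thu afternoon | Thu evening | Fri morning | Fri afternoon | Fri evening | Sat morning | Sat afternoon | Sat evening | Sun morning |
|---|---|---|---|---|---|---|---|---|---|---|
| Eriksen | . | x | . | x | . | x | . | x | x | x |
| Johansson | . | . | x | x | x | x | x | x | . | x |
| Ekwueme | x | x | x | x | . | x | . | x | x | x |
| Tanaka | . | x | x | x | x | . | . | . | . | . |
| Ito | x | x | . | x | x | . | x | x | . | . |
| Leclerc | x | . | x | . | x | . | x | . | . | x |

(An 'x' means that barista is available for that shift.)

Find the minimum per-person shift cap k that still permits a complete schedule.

With 6 baristas and 12 worker-slots to fill, someone must work at least ⌈12/6⌉ = 2 shifts, so k ≥ 2.
k = 2 works: Thu morning→Ekwueme, Thu afternoon→Tanaka, Thu evening→Tanaka, Fri morning→Ito, Fri afternoon→Leclerc, Fri evening→Eriksen, Sat morning→Johansson, Sat afternoon→Ito, Sat evening→Eriksen+Ekwueme, Sun morning→Johansson+Leclerc.
Loads: Eriksen 2, Johansson 2, Ekwueme 2, Tanaka 2, Ito 2, Leclerc 2 — all ≤ 2.

2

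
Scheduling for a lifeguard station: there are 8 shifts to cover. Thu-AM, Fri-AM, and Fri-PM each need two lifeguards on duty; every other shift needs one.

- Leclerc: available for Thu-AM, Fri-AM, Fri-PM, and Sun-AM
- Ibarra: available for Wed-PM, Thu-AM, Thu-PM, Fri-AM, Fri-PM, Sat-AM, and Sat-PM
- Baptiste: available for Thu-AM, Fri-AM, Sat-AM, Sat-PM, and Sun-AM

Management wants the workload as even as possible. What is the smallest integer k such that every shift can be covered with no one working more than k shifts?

With 3 lifeguards and 11 worker-slots to fill, someone must work at least ⌈11/3⌉ = 4 shifts, so k ≥ 4.
k = 4 works: Wed-PM→Ibarra, Thu-AM→Leclerc+Baptiste, Thu-PM→Ibarra, Fri-AM→Leclerc+Baptiste, Fri-PM→Leclerc+Ibarra, Sat-AM→Ibarra, Sat-PM→Baptiste, Sun-AM→Leclerc.
Loads: Leclerc 4, Ibarra 4, Baptiste 3 — all ≤ 4.

4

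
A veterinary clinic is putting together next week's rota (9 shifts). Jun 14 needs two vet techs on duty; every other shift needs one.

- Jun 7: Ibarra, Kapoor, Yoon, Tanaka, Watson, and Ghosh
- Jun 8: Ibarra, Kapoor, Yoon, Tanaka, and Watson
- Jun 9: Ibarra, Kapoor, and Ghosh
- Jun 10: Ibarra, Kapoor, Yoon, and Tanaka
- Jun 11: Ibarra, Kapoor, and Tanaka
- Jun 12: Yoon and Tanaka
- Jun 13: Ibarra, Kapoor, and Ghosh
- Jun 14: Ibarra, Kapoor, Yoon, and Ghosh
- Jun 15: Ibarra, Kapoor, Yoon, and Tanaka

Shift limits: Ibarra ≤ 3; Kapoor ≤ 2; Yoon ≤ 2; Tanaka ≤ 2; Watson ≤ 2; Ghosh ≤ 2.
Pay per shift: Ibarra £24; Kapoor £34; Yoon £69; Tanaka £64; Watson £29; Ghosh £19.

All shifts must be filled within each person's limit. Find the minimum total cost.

£300

Picking the cheapest available vet tech for each shift independently would cost £260, but that ignores the shift limits.
An optimal schedule: Jun 7→Watson, Jun 8→Watson, Jun 9→Ghosh, Jun 10→Ibarra, Jun 11→Ibarra, Jun 12→Tanaka, Jun 13→Ghosh, Jun 14→Ibarra+Kapoor, Jun 15→Kapoor.
Total: 29 + 29 + 19 + 24 + 24 + 64 + 19 + 24 + 34 + 34 = £300.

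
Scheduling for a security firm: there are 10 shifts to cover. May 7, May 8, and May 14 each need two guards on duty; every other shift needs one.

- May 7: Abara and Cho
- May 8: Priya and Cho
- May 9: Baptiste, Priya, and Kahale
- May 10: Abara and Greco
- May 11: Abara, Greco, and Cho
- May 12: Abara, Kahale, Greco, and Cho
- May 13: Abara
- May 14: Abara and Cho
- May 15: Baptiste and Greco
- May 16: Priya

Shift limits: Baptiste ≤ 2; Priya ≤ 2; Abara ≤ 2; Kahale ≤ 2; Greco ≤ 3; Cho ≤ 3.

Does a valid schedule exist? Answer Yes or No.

Total capacity is 14 and 13 slots are needed, so capacity alone doesn't rule it out.
Shifts {May 7, May 13, May 14} need 5 worker-slots in total, but the guards available for any of those shifts (Abara and Cho) can supply at most 4 among them. So no valid schedule exists.

No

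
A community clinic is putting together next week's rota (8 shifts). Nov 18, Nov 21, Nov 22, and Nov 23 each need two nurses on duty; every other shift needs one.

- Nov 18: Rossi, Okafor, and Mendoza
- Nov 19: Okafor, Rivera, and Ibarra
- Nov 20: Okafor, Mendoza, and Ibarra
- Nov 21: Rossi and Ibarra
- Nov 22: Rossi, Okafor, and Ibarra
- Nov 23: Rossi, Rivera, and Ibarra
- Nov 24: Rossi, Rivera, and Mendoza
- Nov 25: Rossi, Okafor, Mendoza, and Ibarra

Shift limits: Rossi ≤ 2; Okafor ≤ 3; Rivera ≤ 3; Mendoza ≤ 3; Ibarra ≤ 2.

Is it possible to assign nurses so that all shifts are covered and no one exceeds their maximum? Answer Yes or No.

Nov 21 can only be covered by Rossi and Ibarra, so that assignment is forced.
One valid schedule: Nov 18→Okafor+Mendoza, Nov 19→Okafor, Nov 20→Mendoza, Nov 21→Rossi+Ibarra, Nov 22→Rossi+Okafor, Nov 23→Rivera+Ibarra, Nov 24→Rivera, Nov 25→Mendoza.
Loads: Rossi 2/2, Okafor 3/3, Rivera 2/3, Mendoza 3/3, Ibarra 2/2 — all within limits.

Yes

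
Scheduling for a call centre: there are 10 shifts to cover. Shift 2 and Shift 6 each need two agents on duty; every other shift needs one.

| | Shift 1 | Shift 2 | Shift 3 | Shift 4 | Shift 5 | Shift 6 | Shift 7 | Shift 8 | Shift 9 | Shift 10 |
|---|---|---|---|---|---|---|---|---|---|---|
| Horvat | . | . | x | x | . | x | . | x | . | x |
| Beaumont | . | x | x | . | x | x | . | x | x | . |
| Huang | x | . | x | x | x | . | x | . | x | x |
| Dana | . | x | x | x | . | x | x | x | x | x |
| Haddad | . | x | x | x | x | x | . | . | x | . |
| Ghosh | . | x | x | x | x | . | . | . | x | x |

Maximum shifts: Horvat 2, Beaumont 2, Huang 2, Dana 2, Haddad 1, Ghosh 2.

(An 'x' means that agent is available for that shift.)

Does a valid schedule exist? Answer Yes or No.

No

Total capacity is 2+2+2+2+1+2 = 11 but 12 worker-slots are needed — infeasible.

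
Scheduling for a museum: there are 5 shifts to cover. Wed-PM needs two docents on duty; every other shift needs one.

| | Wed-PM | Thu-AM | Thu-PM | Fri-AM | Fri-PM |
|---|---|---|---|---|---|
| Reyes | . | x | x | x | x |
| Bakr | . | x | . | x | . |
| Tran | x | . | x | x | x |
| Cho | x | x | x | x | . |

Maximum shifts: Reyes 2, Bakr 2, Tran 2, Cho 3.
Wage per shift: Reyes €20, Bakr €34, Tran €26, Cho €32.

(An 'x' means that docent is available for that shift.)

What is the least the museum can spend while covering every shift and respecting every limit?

Wed-PM can only be covered by Tran and Cho, so that assignment is forced.
Picking the cheapest available docent for each shift independently would cost €138, but that ignores the shift limits.
An optimal schedule: Wed-PM→Tran+Cho, Thu-AM→Reyes, Thu-PM→Tran, Fri-AM→Cho, Fri-PM→Reyes.
Total: 26 + 32 + 20 + 26 + 32 + 20 = €156.

€156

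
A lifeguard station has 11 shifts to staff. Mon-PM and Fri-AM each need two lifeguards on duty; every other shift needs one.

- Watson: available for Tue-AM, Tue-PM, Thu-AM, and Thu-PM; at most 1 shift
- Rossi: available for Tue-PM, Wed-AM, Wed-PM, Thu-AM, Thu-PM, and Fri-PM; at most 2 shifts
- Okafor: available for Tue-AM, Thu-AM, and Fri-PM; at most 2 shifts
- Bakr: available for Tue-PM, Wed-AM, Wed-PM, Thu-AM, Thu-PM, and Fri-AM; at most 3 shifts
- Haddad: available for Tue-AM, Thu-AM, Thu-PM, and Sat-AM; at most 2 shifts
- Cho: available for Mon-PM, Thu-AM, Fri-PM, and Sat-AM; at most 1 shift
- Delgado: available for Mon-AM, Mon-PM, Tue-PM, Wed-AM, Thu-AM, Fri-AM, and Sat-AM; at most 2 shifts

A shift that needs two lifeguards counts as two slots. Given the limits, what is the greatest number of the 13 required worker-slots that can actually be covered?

12

Total capacity across all lifeguards is 1+2+2+3+2+1+2 = 13, and 13 slots are needed, so at most 13 can be filled.
Shifts {Mon-AM, Mon-PM, Fri-AM} need 5 slots but only Bakr, Cho, and Delgado are available for them, supplying at most 4 — so at least 1 slot must go unfilled.
An assignment achieving 12: Mon-AM→Delgado, Mon-PM→Cho+Delgado, Tue-AM→Watson, Tue-PM→Bakr, Wed-AM→Rossi, Wed-PM→Rossi, Thu-AM→Okafor, Thu-PM→Bakr, Fri-AM→Bakr, Fri-PM→Okafor, Sat-AM→Haddad.
Loads: Watson 1/1, Rossi 2/2, Okafor 2/2, Bakr 3/3, Haddad 1/2, Cho 1/1, Delgado 2/2.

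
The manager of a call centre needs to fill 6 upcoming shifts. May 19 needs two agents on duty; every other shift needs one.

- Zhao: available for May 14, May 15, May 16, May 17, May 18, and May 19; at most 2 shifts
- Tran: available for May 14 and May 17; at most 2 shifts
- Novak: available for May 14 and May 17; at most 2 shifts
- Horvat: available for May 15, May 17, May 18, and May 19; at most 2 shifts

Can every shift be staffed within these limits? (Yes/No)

Total capacity is 8 and 7 slots are needed, so capacity alone doesn't rule it out.
Shifts {May 15, May 16, May 18, May 19} need 5 worker-slots in total, but the agents available for any of those shifts (Zhao and Horvat) can supply at most 4 among them. So no valid schedule exists.

No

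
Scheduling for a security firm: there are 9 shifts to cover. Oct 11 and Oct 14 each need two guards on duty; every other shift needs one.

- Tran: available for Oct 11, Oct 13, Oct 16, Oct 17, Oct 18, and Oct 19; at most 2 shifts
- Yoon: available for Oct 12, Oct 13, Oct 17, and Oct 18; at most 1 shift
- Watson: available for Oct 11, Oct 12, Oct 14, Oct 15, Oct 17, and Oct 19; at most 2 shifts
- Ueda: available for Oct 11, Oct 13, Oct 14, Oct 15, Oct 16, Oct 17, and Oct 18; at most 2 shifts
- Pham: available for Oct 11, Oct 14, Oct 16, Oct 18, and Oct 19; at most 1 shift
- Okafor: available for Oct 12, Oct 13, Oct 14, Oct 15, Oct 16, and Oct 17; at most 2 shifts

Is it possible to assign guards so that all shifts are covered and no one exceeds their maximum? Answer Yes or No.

Total capacity is 2+1+2+2+1+2 = 10 but 11 worker-slots are needed — infeasible.

No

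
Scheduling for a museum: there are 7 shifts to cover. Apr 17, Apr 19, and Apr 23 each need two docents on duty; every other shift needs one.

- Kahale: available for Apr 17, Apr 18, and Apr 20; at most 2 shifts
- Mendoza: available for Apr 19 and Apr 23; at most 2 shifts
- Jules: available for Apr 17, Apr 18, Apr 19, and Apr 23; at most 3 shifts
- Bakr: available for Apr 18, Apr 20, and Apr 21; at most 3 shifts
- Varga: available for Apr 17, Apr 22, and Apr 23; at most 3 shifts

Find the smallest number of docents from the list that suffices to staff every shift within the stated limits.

4

10 slots to fill and no one can take more than 3, so at least ⌈10/3⌉ = 4 docents are needed.
Mendoza, Jules, Bakr, and Varga alone can cover everything: Apr 17→Jules+Varga, Apr 18→Jules, Apr 19→Mendoza+Jules, Apr 20→Bakr, Apr 21→Bakr, Apr 22→Varga, Apr 23→Mendoza+Varga.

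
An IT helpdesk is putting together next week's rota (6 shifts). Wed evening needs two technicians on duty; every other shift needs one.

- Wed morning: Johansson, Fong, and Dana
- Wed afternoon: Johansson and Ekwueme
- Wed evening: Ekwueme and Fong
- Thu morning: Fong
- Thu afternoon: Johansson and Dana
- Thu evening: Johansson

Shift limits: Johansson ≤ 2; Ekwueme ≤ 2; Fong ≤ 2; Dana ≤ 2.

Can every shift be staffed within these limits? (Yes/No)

Wed evening can only be covered by Ekwueme and Fong, so that assignment is forced.
Thu morning can only be covered by Fong, so that assignment is forced.
Thu evening can only be covered by Johansson, so that assignment is forced.
One valid schedule: Wed morning→Dana, Wed afternoon→Johansson, Wed evening→Ekwueme+Fong, Thu morning→Fong, Thu afternoon→Dana, Thu evening→Johansson.
Loads: Johansson 2/2, Ekwueme 1/2, Fong 2/2, Dana 2/2 — all within limits.

Yes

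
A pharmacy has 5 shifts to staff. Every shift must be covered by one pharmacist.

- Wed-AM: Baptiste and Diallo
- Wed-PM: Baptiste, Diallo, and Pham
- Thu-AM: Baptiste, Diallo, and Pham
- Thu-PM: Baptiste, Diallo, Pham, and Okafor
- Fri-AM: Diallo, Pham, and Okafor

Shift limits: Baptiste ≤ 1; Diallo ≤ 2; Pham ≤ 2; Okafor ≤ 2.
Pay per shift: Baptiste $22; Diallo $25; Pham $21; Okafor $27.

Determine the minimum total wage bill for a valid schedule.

$114

Picking the cheapest available pharmacist for each shift independently would cost $106, but that ignores the shift limits.
An optimal schedule: Wed-AM→Baptiste, Wed-PM→Diallo, Thu-AM→Diallo, Thu-PM→Pham, Fri-AM→Pham.
Total: 22 + 25 + 25 + 21 + 21 = $114.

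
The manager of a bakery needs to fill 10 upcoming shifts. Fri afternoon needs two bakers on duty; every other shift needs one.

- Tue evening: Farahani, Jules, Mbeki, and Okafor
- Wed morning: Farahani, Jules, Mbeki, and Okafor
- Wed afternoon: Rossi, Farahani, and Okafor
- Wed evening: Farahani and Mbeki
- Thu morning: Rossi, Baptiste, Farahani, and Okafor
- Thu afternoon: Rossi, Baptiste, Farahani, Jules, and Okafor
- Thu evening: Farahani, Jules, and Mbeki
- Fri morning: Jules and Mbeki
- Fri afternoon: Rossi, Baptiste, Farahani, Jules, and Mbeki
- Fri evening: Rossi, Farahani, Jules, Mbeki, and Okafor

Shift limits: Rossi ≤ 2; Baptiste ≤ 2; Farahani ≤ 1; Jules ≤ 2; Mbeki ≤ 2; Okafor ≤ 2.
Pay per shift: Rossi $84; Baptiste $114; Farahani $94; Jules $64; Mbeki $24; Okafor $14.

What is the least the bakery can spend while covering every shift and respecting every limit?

Picking the cheapest available baker for each shift independently would cost $244, but that ignores the shift limits.
An optimal schedule: Tue evening→Mbeki, Wed morning→Mbeki, Wed afternoon→Rossi, Wed evening→Farahani, Thu morning→Baptiste, Thu afternoon→Okafor, Thu evening→Jules, Fri morning→Jules, Fri afternoon→Rossi+Baptiste, Fri evening→Okafor.
Total: 24 + 24 + 84 + 94 + 114 + 14 + 64 + 64 + 84 + 114 + 14 = $694.

$694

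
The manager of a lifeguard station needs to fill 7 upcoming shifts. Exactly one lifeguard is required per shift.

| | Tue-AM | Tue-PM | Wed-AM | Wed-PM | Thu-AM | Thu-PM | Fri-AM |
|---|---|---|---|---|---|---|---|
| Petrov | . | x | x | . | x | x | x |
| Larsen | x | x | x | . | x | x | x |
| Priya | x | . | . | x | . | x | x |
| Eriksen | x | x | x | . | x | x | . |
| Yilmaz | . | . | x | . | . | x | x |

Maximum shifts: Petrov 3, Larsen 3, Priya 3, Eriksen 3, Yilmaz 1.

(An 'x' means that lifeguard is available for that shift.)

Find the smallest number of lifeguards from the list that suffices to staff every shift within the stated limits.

7 slots to fill and no one can take more than 3, so at least ⌈7/3⌉ = 3 lifeguards are needed.
Petrov, Larsen, and Priya alone can cover everything: Tue-AM→Larsen, Tue-PM→Petrov, Wed-AM→Petrov, Wed-PM→Priya, Thu-AM→Petrov, Thu-PM→Larsen, Fri-AM→Larsen.

3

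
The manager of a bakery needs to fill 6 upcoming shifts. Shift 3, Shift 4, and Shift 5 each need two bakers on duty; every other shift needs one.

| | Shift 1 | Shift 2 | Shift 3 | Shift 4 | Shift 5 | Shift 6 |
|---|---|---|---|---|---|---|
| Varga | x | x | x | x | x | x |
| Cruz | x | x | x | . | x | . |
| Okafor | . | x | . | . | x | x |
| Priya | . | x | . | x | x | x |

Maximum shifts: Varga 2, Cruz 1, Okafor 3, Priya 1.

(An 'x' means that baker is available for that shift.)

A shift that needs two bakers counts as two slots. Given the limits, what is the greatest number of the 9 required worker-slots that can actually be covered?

7

Total capacity across all bakers is 2+1+3+1 = 7, and 9 slots are needed, so at most 7 can be filled.
An assignment achieving 7: Shift 1→Varga, Shift 2→Okafor, Shift 3→Varga+Cruz, Shift 4→Priya, Shift 5→Okafor, Shift 6→Okafor.
Loads: Varga 2/2, Cruz 1/1, Okafor 3/3, Priya 1/1.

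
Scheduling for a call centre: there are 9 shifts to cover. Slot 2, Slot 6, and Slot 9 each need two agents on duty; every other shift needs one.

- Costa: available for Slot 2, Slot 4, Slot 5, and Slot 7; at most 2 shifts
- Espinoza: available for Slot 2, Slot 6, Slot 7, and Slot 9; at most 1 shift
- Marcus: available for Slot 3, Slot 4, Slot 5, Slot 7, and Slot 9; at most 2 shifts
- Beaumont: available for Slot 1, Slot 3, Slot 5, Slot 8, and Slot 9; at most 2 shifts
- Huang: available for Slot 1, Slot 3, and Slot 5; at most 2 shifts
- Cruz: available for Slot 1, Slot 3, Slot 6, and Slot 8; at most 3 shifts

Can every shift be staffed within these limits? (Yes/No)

No

Total capacity is 12 and 12 slots are needed, so capacity alone doesn't rule it out.
Shifts {Slot 2, Slot 6} need 4 worker-slots in total, but the agents available for any of those shifts (Costa, Espinoza, and Cruz) can supply at most 3 among them. So no valid schedule exists.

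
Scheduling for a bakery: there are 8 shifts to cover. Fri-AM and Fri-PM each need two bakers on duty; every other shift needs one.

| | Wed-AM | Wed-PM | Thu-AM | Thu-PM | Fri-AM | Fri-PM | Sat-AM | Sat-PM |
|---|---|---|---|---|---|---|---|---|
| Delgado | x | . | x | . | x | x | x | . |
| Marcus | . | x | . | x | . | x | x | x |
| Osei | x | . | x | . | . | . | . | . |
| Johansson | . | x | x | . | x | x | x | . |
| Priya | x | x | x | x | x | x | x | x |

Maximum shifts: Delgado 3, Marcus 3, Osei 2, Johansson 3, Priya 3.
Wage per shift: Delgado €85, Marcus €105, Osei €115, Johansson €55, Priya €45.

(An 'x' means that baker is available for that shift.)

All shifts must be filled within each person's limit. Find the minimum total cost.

€660

Picking the cheapest available baker for each shift independently would cost €470, but that ignores the shift limits.
An optimal schedule: Wed-AM→Priya, Wed-PM→Johansson, Thu-AM→Johansson, Thu-PM→Priya, Fri-AM→Johansson+Delgado, Fri-PM→Delgado+Marcus, Sat-AM→Delgado, Sat-PM→Priya.
Total: 45 + 55 + 55 + 45 + 55 + 85 + 85 + 105 + 85 + 45 = €660.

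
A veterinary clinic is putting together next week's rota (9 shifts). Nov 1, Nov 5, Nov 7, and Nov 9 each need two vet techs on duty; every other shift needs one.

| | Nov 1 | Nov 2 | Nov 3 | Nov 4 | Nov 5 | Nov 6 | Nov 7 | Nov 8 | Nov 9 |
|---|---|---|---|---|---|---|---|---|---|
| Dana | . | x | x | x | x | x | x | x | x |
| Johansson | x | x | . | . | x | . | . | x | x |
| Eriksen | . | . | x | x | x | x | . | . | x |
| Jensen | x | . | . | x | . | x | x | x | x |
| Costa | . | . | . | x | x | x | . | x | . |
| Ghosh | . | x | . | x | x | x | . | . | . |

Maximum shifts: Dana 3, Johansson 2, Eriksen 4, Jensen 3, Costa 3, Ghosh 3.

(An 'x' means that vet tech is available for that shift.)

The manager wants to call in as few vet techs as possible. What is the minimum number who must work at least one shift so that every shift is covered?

13 slots to fill and no one can take more than 4, so at least ⌈13/4⌉ = 4 vet techs are needed.
No set of 4 vet techs can cover every shift (each such set leaves at least one shift with no one available or exceeds a cap).
Dana, Johansson, Eriksen, Jensen, and Costa alone can cover everything: Nov 1→Johansson+Jensen, Nov 2→Dana, Nov 3→Dana, Nov 4→Eriksen, Nov 5→Eriksen+Costa, Nov 6→Eriksen, Nov 7→Dana+Jensen, Nov 8→Johansson, Nov 9→Eriksen+Jensen.

5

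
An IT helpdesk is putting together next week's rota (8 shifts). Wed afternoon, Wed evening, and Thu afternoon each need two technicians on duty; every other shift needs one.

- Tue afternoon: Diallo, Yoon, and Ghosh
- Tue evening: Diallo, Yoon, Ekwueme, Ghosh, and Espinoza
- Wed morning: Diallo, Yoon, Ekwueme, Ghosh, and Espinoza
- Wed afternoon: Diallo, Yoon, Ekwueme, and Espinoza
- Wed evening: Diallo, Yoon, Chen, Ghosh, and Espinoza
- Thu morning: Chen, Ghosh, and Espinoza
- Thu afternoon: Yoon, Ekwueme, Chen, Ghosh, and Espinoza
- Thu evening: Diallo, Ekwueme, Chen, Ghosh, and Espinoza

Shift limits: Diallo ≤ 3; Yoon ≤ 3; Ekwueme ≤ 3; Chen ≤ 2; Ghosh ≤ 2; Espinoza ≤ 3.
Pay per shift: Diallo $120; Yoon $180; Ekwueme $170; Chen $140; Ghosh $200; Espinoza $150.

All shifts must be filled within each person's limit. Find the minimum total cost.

$1600

Picking the cheapest available technician for each shift independently would cost $1440, but that ignores the shift limits.
An optimal schedule: Tue afternoon→Diallo, Tue evening→Diallo, Wed morning→Diallo, Wed afternoon→Espinoza+Ekwueme, Wed evening→Chen+Espinoza, Thu morning→Chen, Thu afternoon→Espinoza+Ekwueme, Thu evening→Ekwueme.
Total: 120 + 120 + 120 + 150 + 170 + 140 + 150 + 140 + 150 + 170 + 170 = $1600.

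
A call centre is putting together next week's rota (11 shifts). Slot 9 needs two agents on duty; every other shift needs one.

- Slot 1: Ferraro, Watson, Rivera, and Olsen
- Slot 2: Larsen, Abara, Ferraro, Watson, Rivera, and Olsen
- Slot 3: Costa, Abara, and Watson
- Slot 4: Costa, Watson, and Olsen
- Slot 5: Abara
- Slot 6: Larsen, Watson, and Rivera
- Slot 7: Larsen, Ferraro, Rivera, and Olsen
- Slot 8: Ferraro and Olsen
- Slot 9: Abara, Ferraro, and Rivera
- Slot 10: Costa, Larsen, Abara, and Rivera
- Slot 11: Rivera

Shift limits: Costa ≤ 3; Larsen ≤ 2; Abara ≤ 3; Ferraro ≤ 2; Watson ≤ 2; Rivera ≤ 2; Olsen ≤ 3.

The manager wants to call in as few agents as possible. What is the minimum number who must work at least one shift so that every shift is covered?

12 slots to fill and no one can take more than 3, so at least ⌈12/3⌉ = 4 agents are needed.
Any 4 agents together have capacity at most 3+3+3+2 = 11 < 12 slots, so 4 can never suffice.
Costa, Larsen, Abara, Ferraro, and Rivera alone can cover everything: Slot 1→Ferraro, Slot 2→Abara, Slot 3→Costa, Slot 4→Costa, Slot 5→Abara, Slot 6→Larsen, Slot 7→Larsen, Slot 8→Ferraro, Slot 9→Abara+Rivera, Slot 10→Costa, Slot 11→Rivera.

5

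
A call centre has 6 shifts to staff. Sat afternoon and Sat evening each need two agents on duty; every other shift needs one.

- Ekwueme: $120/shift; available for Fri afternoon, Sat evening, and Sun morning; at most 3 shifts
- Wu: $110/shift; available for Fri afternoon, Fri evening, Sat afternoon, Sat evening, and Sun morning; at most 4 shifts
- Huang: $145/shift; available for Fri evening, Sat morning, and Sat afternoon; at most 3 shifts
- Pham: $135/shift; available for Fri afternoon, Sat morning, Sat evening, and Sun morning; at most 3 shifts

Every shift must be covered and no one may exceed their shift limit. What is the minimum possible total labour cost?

$960

Sat afternoon can only be covered by Wu and Huang, so that assignment is forced.
Picking the cheapest available agent for each shift independently would cost $950, but that ignores the shift limits.
An optimal schedule: Fri afternoon→Wu, Fri evening→Wu, Sat morning→Pham, Sat afternoon→Wu+Huang, Sat evening→Wu+Ekwueme, Sun morning→Ekwueme.
Total: 110 + 110 + 135 + 110 + 145 + 110 + 120 + 120 = $960.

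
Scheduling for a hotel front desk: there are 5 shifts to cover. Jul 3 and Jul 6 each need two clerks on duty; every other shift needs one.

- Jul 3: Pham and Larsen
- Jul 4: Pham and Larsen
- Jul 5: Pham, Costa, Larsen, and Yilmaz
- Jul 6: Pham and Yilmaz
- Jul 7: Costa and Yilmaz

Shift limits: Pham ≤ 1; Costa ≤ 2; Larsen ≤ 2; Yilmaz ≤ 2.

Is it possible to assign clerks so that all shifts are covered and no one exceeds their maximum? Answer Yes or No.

No

Total capacity is 7 and 7 slots are needed, so capacity alone doesn't rule it out.
Shifts {Jul 3, Jul 6} need 4 worker-slots in total, but the clerks available for any of those shifts (Pham, Larsen, and Yilmaz) can supply at most 3 among them. So no valid schedule exists.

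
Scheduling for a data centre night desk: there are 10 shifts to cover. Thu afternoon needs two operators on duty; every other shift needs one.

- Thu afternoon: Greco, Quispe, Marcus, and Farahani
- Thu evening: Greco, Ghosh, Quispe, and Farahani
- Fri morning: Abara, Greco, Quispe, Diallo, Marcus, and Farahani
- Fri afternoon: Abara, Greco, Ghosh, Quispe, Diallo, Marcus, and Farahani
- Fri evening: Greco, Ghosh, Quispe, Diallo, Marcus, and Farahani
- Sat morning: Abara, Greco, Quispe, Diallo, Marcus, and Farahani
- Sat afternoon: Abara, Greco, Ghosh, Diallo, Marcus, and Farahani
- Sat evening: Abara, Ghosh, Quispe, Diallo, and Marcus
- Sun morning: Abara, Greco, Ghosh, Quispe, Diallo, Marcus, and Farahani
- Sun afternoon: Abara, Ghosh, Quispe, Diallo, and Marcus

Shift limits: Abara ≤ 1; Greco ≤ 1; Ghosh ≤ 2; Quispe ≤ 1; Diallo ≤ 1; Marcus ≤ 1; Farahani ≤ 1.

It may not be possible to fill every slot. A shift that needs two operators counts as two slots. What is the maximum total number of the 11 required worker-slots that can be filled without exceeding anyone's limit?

Total capacity across all operators is 1+1+2+1+1+1+1 = 8, and 11 slots are needed, so at most 8 can be filled.
An assignment achieving 8: Thu afternoon→Greco+Quispe, Thu evening→Ghosh, Fri morning→Diallo, Fri evening→Marcus, Sat morning→Farahani, Sat evening→Abara, Sun afternoon→Ghosh.
Loads: Abara 1/1, Greco 1/1, Ghosh 2/2, Quispe 1/1, Diallo 1/1, Marcus 1/1, Farahani 1/1.

8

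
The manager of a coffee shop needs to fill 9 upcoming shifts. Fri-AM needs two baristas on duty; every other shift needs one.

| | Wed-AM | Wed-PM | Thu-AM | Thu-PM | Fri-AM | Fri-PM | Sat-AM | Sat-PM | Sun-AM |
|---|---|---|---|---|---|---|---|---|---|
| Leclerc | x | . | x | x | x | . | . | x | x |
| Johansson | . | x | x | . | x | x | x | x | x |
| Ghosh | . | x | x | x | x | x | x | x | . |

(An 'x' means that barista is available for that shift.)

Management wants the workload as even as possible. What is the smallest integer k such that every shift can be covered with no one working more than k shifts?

4

With 3 baristas and 10 worker-slots to fill, someone must work at least ⌈10/3⌉ = 4 shifts, so k ≥ 4.
k = 4 works: Wed-AM→Leclerc, Wed-PM→Johansson, Thu-AM→Leclerc, Thu-PM→Leclerc, Fri-AM→Johansson+Ghosh, Fri-PM→Johansson, Sat-AM→Johansson, Sat-PM→Ghosh, Sun-AM→Leclerc.
Loads: Leclerc 4, Johansson 4, Ghosh 2 — all ≤ 4.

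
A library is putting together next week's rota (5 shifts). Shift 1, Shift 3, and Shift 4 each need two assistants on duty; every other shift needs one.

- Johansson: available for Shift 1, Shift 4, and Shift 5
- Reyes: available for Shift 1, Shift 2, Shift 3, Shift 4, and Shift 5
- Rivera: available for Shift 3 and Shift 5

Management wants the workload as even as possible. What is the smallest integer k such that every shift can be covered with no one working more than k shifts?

4

With 3 assistants and 8 worker-slots to fill, someone must work at least ⌈8/3⌉ = 3 shifts, so k ≥ 3.
k = 3 fails: Shifts {Shift 1, Shift 2, Shift 3, Shift 4} need 7 worker-slots in total, but the assistants available for any of those shifts (Johansson, Reyes, and Rivera) can supply at most 6 among them. So no valid schedule exists.
k = 4 works: Shift 1→Johansson+Reyes, Shift 2→Reyes, Shift 3→Reyes+Rivera, Shift 4→Johansson+Reyes, Shift 5→Johansson.
Loads: Johansson 3, Reyes 4, Rivera 1 — all ≤ 4.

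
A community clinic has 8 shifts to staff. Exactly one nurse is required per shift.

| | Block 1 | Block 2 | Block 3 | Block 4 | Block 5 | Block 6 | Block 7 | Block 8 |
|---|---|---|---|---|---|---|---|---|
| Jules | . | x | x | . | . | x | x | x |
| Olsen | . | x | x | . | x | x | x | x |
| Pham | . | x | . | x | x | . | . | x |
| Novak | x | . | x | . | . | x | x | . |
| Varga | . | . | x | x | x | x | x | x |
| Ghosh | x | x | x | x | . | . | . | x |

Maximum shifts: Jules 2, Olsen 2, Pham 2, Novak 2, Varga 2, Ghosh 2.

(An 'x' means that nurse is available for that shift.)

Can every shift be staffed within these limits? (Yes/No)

One valid schedule: Block 1→Novak, Block 2→Jules, Block 3→Novak, Block 4→Pham, Block 5→Olsen, Block 6→Jules, Block 7→Olsen, Block 8→Pham.
Loads: Jules 2/2, Olsen 2/2, Pham 2/2, Novak 2/2, Varga 0/2, Ghosh 0/2 — all within limits.

Yes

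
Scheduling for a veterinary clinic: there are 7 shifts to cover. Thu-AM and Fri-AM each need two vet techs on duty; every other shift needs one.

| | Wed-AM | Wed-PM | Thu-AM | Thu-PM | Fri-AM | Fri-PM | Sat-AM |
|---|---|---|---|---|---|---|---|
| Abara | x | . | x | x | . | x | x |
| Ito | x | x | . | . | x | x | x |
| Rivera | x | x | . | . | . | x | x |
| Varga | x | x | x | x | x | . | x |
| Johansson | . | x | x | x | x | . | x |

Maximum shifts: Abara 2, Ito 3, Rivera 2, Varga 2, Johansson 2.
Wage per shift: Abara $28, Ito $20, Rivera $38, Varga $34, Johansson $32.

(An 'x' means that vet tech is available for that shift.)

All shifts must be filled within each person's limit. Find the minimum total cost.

Picking the cheapest available vet tech for each shift independently would cost $220, but that ignores the shift limits.
An optimal schedule: Wed-AM→Ito, Wed-PM→Varga, Thu-AM→Abara+Johansson, Thu-PM→Abara, Fri-AM→Ito+Johansson, Fri-PM→Ito, Sat-AM→Varga.
Total: 20 + 34 + 28 + 32 + 28 + 20 + 32 + 20 + 34 = $248.

$248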